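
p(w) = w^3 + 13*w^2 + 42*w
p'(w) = 3*w^2 + 26*w + 42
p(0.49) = 23.82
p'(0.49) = 55.46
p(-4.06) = -23.16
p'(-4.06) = -14.11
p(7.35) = 1408.06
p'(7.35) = 395.17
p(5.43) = 771.47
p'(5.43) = 271.63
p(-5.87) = -0.86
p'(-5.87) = -7.25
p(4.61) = 567.87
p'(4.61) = 225.62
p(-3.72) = -27.82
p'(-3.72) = -13.20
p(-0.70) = -23.37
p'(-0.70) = 25.27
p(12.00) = 4104.00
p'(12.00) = 786.00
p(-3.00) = -36.00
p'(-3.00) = -9.00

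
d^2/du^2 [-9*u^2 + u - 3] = -18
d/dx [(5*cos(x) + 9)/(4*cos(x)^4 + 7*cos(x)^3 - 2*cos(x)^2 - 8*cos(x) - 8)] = 16*(60*cos(x)^4 + 214*cos(x)^3 + 179*cos(x)^2 - 36*cos(x) - 32)*sin(x)/(16*sin(x)^4 - 24*sin(x)^2 - 11*cos(x) + 7*cos(3*x) - 24)^2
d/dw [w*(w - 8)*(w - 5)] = 3*w^2 - 26*w + 40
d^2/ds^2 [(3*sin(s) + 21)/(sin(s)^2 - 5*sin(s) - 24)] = 3*(sin(s)^5 + 33*sin(s)^4 + 37*sin(s)^3 + 685*sin(s)^2 - 198*sin(s) - 446)/(-sin(s)^2 + 5*sin(s) + 24)^3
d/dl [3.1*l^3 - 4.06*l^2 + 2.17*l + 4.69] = 9.3*l^2 - 8.12*l + 2.17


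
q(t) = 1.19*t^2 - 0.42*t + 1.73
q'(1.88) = 4.05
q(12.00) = 168.05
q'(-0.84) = -2.42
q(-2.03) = 7.49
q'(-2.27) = -5.82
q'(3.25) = 7.32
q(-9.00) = 101.90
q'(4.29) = 9.79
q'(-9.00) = -21.84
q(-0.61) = 2.43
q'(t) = 2.38*t - 0.42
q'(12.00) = 28.14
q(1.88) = 5.15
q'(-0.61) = -1.87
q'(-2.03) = -5.25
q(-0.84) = 2.92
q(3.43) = 14.29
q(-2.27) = 8.82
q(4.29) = 21.83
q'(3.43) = 7.74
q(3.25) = 12.93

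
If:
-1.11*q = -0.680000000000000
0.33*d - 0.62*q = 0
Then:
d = 1.15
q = 0.61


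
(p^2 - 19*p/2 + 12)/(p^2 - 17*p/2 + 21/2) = (p - 8)/(p - 7)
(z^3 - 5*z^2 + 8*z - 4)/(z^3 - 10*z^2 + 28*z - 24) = (z - 1)/(z - 6)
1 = 1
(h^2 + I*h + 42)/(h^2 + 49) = (h - 6*I)/(h - 7*I)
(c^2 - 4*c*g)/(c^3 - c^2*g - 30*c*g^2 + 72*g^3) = c/(c^2 + 3*c*g - 18*g^2)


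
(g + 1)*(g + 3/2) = g^2 + 5*g/2 + 3/2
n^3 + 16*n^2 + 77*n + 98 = (n + 2)*(n + 7)^2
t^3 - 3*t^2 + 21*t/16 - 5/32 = (t - 5/2)*(t - 1/4)^2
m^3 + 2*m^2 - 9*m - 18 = (m - 3)*(m + 2)*(m + 3)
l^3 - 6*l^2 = l^2*(l - 6)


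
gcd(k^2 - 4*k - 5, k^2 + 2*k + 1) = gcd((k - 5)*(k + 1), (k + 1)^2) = k + 1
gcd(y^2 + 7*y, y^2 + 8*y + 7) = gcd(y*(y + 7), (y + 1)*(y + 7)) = y + 7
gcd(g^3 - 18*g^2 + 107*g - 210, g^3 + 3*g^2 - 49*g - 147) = g - 7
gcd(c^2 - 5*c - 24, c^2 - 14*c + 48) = c - 8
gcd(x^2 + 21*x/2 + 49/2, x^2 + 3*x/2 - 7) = x + 7/2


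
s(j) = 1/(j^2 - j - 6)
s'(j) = (1 - 2*j)/(j^2 - j - 6)^2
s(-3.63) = 0.09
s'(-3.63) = 0.07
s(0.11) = -0.16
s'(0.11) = 0.02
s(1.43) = -0.19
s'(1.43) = -0.06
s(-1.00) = -0.25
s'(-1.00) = 0.19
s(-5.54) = 0.03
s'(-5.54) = 0.01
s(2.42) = -0.39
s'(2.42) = -0.58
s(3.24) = 0.80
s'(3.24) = -3.46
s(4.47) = 0.11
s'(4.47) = -0.09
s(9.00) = 0.02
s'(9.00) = 0.00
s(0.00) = -0.17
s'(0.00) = 0.03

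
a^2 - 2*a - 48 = (a - 8)*(a + 6)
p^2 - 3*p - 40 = (p - 8)*(p + 5)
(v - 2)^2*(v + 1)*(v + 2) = v^4 - v^3 - 6*v^2 + 4*v + 8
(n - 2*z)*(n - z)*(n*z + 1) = n^3*z - 3*n^2*z^2 + n^2 + 2*n*z^3 - 3*n*z + 2*z^2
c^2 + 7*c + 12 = (c + 3)*(c + 4)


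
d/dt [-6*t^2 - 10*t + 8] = -12*t - 10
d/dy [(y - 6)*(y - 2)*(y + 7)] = 3*y^2 - 2*y - 44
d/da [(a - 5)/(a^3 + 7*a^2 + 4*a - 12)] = (a^3 + 7*a^2 + 4*a - (a - 5)*(3*a^2 + 14*a + 4) - 12)/(a^3 + 7*a^2 + 4*a - 12)^2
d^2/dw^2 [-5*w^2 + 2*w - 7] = -10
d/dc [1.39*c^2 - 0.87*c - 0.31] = 2.78*c - 0.87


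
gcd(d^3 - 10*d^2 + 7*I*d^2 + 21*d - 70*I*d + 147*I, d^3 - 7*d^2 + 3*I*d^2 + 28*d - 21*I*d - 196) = d^2 + d*(-7 + 7*I) - 49*I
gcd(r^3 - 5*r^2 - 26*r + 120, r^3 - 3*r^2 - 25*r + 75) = r + 5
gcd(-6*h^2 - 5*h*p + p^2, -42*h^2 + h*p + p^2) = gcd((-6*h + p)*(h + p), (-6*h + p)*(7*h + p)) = -6*h + p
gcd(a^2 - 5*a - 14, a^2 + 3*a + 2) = a + 2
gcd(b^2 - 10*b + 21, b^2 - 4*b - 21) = b - 7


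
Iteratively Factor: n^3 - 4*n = (n - 2)*(n^2 + 2*n) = (n - 2)*(n + 2)*(n)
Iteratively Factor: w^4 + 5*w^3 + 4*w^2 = (w)*(w^3 + 5*w^2 + 4*w) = w*(w + 1)*(w^2 + 4*w) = w^2*(w + 1)*(w + 4)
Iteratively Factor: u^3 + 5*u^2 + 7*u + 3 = (u + 1)*(u^2 + 4*u + 3) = (u + 1)^2*(u + 3)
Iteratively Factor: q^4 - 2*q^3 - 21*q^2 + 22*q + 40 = (q - 5)*(q^3 + 3*q^2 - 6*q - 8) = (q - 5)*(q + 4)*(q^2 - q - 2) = (q - 5)*(q - 2)*(q + 4)*(q + 1)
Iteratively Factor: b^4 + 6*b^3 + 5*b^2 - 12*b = (b)*(b^3 + 6*b^2 + 5*b - 12) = b*(b + 4)*(b^2 + 2*b - 3) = b*(b - 1)*(b + 4)*(b + 3)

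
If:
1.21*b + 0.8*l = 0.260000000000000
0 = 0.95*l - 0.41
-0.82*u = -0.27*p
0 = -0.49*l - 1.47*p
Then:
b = -0.07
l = 0.43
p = -0.14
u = -0.05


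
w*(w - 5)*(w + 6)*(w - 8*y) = w^4 - 8*w^3*y + w^3 - 8*w^2*y - 30*w^2 + 240*w*y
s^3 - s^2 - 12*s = s*(s - 4)*(s + 3)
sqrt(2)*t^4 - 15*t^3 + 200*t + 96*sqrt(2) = (t - 6*sqrt(2))*(t - 4*sqrt(2))*(t + 2*sqrt(2))*(sqrt(2)*t + 1)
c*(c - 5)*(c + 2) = c^3 - 3*c^2 - 10*c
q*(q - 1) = q^2 - q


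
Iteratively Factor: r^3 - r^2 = (r)*(r^2 - r) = r*(r - 1)*(r)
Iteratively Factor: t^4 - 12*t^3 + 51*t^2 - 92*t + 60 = (t - 3)*(t^3 - 9*t^2 + 24*t - 20) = (t - 5)*(t - 3)*(t^2 - 4*t + 4) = (t - 5)*(t - 3)*(t - 2)*(t - 2)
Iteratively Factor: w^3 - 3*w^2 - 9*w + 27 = (w - 3)*(w^2 - 9) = (w - 3)*(w + 3)*(w - 3)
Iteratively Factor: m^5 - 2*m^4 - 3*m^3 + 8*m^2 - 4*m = (m - 1)*(m^4 - m^3 - 4*m^2 + 4*m) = m*(m - 1)*(m^3 - m^2 - 4*m + 4) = m*(m - 1)*(m + 2)*(m^2 - 3*m + 2) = m*(m - 2)*(m - 1)*(m + 2)*(m - 1)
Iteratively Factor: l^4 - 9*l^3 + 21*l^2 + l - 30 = (l + 1)*(l^3 - 10*l^2 + 31*l - 30) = (l - 2)*(l + 1)*(l^2 - 8*l + 15) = (l - 3)*(l - 2)*(l + 1)*(l - 5)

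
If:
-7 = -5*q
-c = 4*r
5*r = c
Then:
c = 0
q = 7/5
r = 0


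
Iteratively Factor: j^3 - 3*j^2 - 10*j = (j)*(j^2 - 3*j - 10) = j*(j + 2)*(j - 5)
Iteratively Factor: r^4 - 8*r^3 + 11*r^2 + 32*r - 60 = (r - 5)*(r^3 - 3*r^2 - 4*r + 12) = (r - 5)*(r - 2)*(r^2 - r - 6) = (r - 5)*(r - 2)*(r + 2)*(r - 3)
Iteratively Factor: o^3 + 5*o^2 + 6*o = (o + 2)*(o^2 + 3*o) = o*(o + 2)*(o + 3)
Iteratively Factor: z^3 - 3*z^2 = (z)*(z^2 - 3*z) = z*(z - 3)*(z)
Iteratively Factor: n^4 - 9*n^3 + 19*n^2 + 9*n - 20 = (n + 1)*(n^3 - 10*n^2 + 29*n - 20) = (n - 4)*(n + 1)*(n^2 - 6*n + 5) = (n - 4)*(n - 1)*(n + 1)*(n - 5)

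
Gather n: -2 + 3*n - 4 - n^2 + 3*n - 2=-n^2 + 6*n - 8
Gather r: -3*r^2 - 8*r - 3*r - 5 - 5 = -3*r^2 - 11*r - 10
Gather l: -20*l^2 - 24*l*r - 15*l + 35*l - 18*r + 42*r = -20*l^2 + l*(20 - 24*r) + 24*r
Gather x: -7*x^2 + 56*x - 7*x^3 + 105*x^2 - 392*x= -7*x^3 + 98*x^2 - 336*x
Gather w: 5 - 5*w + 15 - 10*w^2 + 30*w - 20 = -10*w^2 + 25*w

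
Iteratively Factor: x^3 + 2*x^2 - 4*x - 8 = (x - 2)*(x^2 + 4*x + 4) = (x - 2)*(x + 2)*(x + 2)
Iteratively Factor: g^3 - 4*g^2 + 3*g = (g - 3)*(g^2 - g) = (g - 3)*(g - 1)*(g)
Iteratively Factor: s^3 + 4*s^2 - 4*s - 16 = (s - 2)*(s^2 + 6*s + 8) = (s - 2)*(s + 2)*(s + 4)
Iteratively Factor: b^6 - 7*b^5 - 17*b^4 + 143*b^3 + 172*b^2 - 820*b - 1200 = (b - 5)*(b^5 - 2*b^4 - 27*b^3 + 8*b^2 + 212*b + 240) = (b - 5)*(b + 2)*(b^4 - 4*b^3 - 19*b^2 + 46*b + 120) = (b - 5)*(b - 4)*(b + 2)*(b^3 - 19*b - 30) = (b - 5)^2*(b - 4)*(b + 2)*(b^2 + 5*b + 6) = (b - 5)^2*(b - 4)*(b + 2)*(b + 3)*(b + 2)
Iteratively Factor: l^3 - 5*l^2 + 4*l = (l)*(l^2 - 5*l + 4) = l*(l - 1)*(l - 4)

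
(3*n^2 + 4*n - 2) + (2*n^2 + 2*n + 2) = 5*n^2 + 6*n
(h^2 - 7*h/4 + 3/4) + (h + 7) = h^2 - 3*h/4 + 31/4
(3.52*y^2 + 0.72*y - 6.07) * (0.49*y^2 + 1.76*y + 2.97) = 1.7248*y^4 + 6.548*y^3 + 8.7473*y^2 - 8.5448*y - 18.0279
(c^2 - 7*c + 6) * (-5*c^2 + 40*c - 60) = -5*c^4 + 75*c^3 - 370*c^2 + 660*c - 360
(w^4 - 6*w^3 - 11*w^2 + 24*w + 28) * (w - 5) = w^5 - 11*w^4 + 19*w^3 + 79*w^2 - 92*w - 140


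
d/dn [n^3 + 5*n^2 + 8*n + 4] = 3*n^2 + 10*n + 8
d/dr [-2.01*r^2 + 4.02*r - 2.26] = 4.02 - 4.02*r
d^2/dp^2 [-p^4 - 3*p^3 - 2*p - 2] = 6*p*(-2*p - 3)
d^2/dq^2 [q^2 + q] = 2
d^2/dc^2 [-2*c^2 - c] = -4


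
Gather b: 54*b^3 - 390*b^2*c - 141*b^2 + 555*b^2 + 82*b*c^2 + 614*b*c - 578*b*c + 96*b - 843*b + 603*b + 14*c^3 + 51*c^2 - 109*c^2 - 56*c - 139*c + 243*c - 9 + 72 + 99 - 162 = 54*b^3 + b^2*(414 - 390*c) + b*(82*c^2 + 36*c - 144) + 14*c^3 - 58*c^2 + 48*c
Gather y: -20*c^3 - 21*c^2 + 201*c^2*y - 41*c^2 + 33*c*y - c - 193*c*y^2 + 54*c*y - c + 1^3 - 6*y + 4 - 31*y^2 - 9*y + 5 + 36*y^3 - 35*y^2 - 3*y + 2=-20*c^3 - 62*c^2 - 2*c + 36*y^3 + y^2*(-193*c - 66) + y*(201*c^2 + 87*c - 18) + 12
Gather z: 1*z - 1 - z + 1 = 0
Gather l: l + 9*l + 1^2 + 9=10*l + 10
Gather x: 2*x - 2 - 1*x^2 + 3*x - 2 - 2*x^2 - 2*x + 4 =-3*x^2 + 3*x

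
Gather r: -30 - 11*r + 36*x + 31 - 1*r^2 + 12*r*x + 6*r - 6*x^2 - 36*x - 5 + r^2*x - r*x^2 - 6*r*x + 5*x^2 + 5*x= r^2*(x - 1) + r*(-x^2 + 6*x - 5) - x^2 + 5*x - 4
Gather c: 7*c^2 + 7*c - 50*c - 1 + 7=7*c^2 - 43*c + 6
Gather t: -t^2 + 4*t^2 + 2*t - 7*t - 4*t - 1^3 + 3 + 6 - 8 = 3*t^2 - 9*t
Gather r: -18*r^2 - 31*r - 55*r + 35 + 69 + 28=-18*r^2 - 86*r + 132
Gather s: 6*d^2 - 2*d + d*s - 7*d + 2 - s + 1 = 6*d^2 - 9*d + s*(d - 1) + 3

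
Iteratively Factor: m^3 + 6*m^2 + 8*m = (m + 2)*(m^2 + 4*m) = (m + 2)*(m + 4)*(m)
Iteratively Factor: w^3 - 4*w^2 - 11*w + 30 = (w + 3)*(w^2 - 7*w + 10) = (w - 2)*(w + 3)*(w - 5)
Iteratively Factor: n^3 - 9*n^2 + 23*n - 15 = (n - 5)*(n^2 - 4*n + 3) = (n - 5)*(n - 1)*(n - 3)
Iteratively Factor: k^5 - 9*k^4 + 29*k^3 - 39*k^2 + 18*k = (k - 1)*(k^4 - 8*k^3 + 21*k^2 - 18*k) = (k - 3)*(k - 1)*(k^3 - 5*k^2 + 6*k) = (k - 3)^2*(k - 1)*(k^2 - 2*k) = (k - 3)^2*(k - 2)*(k - 1)*(k)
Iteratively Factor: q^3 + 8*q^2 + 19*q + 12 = (q + 3)*(q^2 + 5*q + 4) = (q + 3)*(q + 4)*(q + 1)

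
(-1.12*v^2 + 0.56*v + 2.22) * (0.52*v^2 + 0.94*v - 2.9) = -0.5824*v^4 - 0.7616*v^3 + 4.9288*v^2 + 0.4628*v - 6.438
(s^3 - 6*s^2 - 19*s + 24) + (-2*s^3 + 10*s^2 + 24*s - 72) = -s^3 + 4*s^2 + 5*s - 48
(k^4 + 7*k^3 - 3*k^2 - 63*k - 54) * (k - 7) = k^5 - 52*k^3 - 42*k^2 + 387*k + 378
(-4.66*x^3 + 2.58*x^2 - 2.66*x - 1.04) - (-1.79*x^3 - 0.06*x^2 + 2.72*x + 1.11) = -2.87*x^3 + 2.64*x^2 - 5.38*x - 2.15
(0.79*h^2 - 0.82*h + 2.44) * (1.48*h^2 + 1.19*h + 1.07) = 1.1692*h^4 - 0.2735*h^3 + 3.4807*h^2 + 2.0262*h + 2.6108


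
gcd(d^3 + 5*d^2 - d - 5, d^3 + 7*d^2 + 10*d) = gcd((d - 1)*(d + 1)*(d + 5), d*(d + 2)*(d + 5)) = d + 5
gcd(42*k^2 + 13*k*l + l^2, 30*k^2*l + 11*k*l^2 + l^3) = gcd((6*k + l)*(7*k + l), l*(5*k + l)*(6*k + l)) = 6*k + l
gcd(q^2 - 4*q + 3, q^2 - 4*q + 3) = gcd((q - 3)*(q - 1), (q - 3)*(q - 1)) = q^2 - 4*q + 3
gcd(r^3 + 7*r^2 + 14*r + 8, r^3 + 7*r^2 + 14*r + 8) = r^3 + 7*r^2 + 14*r + 8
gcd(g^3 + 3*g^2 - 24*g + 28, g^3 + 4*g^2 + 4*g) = 1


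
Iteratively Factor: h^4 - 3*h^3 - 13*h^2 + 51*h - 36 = (h + 4)*(h^3 - 7*h^2 + 15*h - 9) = (h - 1)*(h + 4)*(h^2 - 6*h + 9) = (h - 3)*(h - 1)*(h + 4)*(h - 3)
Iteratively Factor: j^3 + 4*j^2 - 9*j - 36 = (j - 3)*(j^2 + 7*j + 12) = (j - 3)*(j + 3)*(j + 4)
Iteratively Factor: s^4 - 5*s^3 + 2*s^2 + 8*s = (s - 4)*(s^3 - s^2 - 2*s) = (s - 4)*(s - 2)*(s^2 + s) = s*(s - 4)*(s - 2)*(s + 1)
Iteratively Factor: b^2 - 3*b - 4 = (b - 4)*(b + 1)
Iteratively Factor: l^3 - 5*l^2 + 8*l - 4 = (l - 2)*(l^2 - 3*l + 2) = (l - 2)^2*(l - 1)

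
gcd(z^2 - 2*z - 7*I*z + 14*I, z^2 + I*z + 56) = z - 7*I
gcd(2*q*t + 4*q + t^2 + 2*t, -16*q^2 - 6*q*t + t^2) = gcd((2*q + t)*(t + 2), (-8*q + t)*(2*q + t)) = 2*q + t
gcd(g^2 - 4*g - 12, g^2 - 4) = g + 2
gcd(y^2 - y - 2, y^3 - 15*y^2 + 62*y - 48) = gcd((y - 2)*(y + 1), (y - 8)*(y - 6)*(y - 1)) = 1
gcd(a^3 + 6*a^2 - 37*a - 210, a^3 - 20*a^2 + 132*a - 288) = a - 6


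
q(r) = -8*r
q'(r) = -8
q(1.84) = -14.72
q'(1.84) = -8.00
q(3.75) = -30.00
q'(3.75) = -8.00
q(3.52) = -28.16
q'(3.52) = -8.00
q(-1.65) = 13.20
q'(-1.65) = -8.00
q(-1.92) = 15.36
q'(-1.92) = -8.00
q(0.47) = -3.76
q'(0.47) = -8.00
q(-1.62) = 12.96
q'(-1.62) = -8.00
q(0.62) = -4.96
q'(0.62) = -8.00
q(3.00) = -24.00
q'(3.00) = -8.00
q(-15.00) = 120.00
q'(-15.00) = -8.00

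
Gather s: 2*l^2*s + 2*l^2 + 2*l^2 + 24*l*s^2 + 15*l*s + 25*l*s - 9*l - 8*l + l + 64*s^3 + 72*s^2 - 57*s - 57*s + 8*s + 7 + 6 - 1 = 4*l^2 - 16*l + 64*s^3 + s^2*(24*l + 72) + s*(2*l^2 + 40*l - 106) + 12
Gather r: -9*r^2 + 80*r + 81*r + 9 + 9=-9*r^2 + 161*r + 18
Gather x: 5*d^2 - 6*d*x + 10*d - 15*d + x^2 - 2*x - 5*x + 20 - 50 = 5*d^2 - 5*d + x^2 + x*(-6*d - 7) - 30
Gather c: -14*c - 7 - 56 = -14*c - 63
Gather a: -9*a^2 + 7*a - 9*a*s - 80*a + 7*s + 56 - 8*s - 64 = -9*a^2 + a*(-9*s - 73) - s - 8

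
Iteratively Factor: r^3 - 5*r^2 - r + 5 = (r - 1)*(r^2 - 4*r - 5) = (r - 5)*(r - 1)*(r + 1)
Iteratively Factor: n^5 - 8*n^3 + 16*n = (n - 2)*(n^4 + 2*n^3 - 4*n^2 - 8*n) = (n - 2)*(n + 2)*(n^3 - 4*n) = n*(n - 2)*(n + 2)*(n^2 - 4) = n*(n - 2)*(n + 2)^2*(n - 2)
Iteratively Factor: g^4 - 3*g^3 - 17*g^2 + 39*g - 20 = (g + 4)*(g^3 - 7*g^2 + 11*g - 5) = (g - 1)*(g + 4)*(g^2 - 6*g + 5) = (g - 1)^2*(g + 4)*(g - 5)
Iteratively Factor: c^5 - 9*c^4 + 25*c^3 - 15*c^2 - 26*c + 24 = (c + 1)*(c^4 - 10*c^3 + 35*c^2 - 50*c + 24) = (c - 4)*(c + 1)*(c^3 - 6*c^2 + 11*c - 6) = (c - 4)*(c - 1)*(c + 1)*(c^2 - 5*c + 6) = (c - 4)*(c - 2)*(c - 1)*(c + 1)*(c - 3)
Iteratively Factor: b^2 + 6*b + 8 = (b + 4)*(b + 2)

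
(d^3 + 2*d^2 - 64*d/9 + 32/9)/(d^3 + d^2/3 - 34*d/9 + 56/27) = 3*(d + 4)/(3*d + 7)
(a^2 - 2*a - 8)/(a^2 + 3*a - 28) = (a + 2)/(a + 7)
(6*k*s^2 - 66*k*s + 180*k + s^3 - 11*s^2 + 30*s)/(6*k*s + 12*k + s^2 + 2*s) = (s^2 - 11*s + 30)/(s + 2)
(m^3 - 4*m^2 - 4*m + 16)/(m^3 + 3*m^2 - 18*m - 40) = (m - 2)/(m + 5)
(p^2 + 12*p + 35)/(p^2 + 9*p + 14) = (p + 5)/(p + 2)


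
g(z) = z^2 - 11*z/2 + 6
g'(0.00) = -5.50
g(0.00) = 6.00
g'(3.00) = 0.50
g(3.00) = -1.50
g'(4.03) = 2.56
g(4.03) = 0.08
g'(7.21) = 8.92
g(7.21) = 18.33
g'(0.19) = -5.12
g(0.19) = 4.99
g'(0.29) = -4.92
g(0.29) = 4.49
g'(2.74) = -0.02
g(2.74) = -1.56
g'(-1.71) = -8.92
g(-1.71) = 18.33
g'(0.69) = -4.12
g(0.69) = 2.68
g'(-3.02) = -11.54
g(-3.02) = 31.73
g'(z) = 2*z - 11/2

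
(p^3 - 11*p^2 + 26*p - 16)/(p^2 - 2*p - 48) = (p^2 - 3*p + 2)/(p + 6)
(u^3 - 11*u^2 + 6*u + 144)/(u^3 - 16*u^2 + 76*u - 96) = (u + 3)/(u - 2)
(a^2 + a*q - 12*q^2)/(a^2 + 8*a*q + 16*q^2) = (a - 3*q)/(a + 4*q)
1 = 1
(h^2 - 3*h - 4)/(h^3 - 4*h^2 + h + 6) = (h - 4)/(h^2 - 5*h + 6)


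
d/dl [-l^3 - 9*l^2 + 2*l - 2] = -3*l^2 - 18*l + 2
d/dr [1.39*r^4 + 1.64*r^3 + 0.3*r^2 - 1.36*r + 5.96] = 5.56*r^3 + 4.92*r^2 + 0.6*r - 1.36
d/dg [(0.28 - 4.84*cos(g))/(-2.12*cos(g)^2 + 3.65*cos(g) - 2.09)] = (10.2608*cos(g)^2 - 1.1872*cos(g) - 9.0936)*sin(g)/(4.4944*cos(g)^4 - 15.476*cos(g)^3 + 22.1841*cos(g)^2 - 15.257*cos(g) + 4.3681)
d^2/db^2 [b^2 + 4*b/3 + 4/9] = 2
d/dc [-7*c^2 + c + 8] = 1 - 14*c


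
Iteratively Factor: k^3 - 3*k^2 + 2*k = (k - 2)*(k^2 - k) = k*(k - 2)*(k - 1)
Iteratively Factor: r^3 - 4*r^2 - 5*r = (r - 5)*(r^2 + r) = r*(r - 5)*(r + 1)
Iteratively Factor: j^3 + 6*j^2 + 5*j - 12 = (j + 4)*(j^2 + 2*j - 3) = (j + 3)*(j + 4)*(j - 1)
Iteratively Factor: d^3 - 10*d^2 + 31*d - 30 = (d - 2)*(d^2 - 8*d + 15) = (d - 3)*(d - 2)*(d - 5)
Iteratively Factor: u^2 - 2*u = (u)*(u - 2)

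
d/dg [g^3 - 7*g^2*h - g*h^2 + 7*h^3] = 3*g^2 - 14*g*h - h^2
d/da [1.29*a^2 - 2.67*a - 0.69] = 2.58*a - 2.67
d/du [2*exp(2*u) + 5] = 4*exp(2*u)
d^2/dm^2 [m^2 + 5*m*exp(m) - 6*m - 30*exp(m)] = 5*m*exp(m) - 20*exp(m) + 2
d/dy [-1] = 0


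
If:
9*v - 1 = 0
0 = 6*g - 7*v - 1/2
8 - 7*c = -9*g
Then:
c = 17/12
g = 23/108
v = 1/9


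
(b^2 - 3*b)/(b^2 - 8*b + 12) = b*(b - 3)/(b^2 - 8*b + 12)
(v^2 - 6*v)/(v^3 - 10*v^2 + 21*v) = (v - 6)/(v^2 - 10*v + 21)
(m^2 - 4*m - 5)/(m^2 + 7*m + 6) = (m - 5)/(m + 6)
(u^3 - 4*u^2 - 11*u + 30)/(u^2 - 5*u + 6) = (u^2 - 2*u - 15)/(u - 3)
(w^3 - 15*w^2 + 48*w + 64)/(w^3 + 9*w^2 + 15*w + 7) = (w^2 - 16*w + 64)/(w^2 + 8*w + 7)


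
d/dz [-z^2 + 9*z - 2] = 9 - 2*z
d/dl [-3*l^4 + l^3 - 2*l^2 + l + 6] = -12*l^3 + 3*l^2 - 4*l + 1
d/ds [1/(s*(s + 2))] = 2*(-s - 1)/(s^2*(s^2 + 4*s + 4))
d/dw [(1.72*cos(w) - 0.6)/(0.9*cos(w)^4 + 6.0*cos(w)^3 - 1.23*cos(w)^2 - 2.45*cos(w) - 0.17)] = (4.644*cos(w)^4 + 18.48*cos(w)^3 - 12.9156*cos(w)^2 + 1.476*cos(w) + 1.7624)*sin(w)/(0.81*cos(w)^8 + 10.8*cos(w)^7 + 33.786*cos(w)^6 - 19.17*cos(w)^5 - 28.1931*cos(w)^4 + 3.987*cos(w)^3 + 6.4207*cos(w)^2 + 0.833*cos(w) + 0.0289)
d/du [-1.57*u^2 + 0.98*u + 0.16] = 0.98 - 3.14*u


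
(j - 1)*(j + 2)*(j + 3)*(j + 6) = j^4 + 10*j^3 + 25*j^2 - 36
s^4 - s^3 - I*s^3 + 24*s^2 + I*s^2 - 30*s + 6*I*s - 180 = (s - 3)*(s + 2)*(s - 6*I)*(s + 5*I)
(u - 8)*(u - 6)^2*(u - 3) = u^4 - 23*u^3 + 192*u^2 - 684*u + 864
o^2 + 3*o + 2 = (o + 1)*(o + 2)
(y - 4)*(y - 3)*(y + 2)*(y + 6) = y^4 + y^3 - 32*y^2 + 12*y + 144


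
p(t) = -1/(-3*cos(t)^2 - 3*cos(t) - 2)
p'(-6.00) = 0.04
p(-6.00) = 0.13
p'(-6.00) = 0.04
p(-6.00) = 0.13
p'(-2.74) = 0.31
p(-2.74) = 0.56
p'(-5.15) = 0.35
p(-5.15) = 0.26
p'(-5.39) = 0.21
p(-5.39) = 0.20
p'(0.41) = 0.06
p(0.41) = 0.14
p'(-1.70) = -0.80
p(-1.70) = 0.60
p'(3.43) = 0.22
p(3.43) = 0.53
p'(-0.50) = -0.08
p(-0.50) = 0.14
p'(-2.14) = 0.13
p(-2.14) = 0.80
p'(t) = -(-6*sin(t)*cos(t) - 3*sin(t))/(-3*cos(t)^2 - 3*cos(t) - 2)^2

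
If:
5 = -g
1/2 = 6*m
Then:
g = -5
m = 1/12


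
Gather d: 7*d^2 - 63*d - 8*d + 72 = 7*d^2 - 71*d + 72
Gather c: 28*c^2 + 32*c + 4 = 28*c^2 + 32*c + 4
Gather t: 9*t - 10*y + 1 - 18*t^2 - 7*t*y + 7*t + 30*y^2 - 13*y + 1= -18*t^2 + t*(16 - 7*y) + 30*y^2 - 23*y + 2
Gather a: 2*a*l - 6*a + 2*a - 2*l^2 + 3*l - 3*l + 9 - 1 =a*(2*l - 4) - 2*l^2 + 8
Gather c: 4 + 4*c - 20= 4*c - 16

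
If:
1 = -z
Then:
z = -1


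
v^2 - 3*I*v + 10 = (v - 5*I)*(v + 2*I)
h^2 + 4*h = h*(h + 4)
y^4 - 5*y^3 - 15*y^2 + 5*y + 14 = (y - 7)*(y - 1)*(y + 1)*(y + 2)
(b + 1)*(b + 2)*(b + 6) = b^3 + 9*b^2 + 20*b + 12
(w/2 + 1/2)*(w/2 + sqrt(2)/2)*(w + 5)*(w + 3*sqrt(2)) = w^4/4 + sqrt(2)*w^3 + 3*w^3/2 + 11*w^2/4 + 6*sqrt(2)*w^2 + 5*sqrt(2)*w + 9*w + 15/2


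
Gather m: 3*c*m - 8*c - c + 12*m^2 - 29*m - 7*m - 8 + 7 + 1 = -9*c + 12*m^2 + m*(3*c - 36)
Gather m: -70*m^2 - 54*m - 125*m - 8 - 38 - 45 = -70*m^2 - 179*m - 91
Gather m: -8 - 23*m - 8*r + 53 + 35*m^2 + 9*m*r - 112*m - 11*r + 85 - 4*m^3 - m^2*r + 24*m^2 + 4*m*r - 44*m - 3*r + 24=-4*m^3 + m^2*(59 - r) + m*(13*r - 179) - 22*r + 154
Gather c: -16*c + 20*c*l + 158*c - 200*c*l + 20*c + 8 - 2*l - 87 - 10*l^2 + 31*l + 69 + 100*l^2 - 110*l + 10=c*(162 - 180*l) + 90*l^2 - 81*l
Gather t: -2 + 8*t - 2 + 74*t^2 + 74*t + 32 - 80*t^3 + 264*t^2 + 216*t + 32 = -80*t^3 + 338*t^2 + 298*t + 60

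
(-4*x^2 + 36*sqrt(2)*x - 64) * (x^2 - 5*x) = -4*x^4 + 20*x^3 + 36*sqrt(2)*x^3 - 180*sqrt(2)*x^2 - 64*x^2 + 320*x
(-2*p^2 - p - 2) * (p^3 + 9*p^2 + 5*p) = -2*p^5 - 19*p^4 - 21*p^3 - 23*p^2 - 10*p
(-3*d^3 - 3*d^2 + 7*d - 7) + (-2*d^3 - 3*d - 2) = -5*d^3 - 3*d^2 + 4*d - 9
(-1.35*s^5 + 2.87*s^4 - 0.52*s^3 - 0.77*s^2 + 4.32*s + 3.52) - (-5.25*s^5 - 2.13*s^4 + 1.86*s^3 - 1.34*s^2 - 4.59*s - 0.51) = 3.9*s^5 + 5.0*s^4 - 2.38*s^3 + 0.57*s^2 + 8.91*s + 4.03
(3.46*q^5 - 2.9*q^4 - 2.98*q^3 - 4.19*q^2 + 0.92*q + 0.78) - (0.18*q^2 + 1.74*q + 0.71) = 3.46*q^5 - 2.9*q^4 - 2.98*q^3 - 4.37*q^2 - 0.82*q + 0.0700000000000001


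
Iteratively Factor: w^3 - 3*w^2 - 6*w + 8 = (w - 4)*(w^2 + w - 2) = (w - 4)*(w - 1)*(w + 2)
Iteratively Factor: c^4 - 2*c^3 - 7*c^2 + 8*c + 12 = (c - 2)*(c^3 - 7*c - 6) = (c - 3)*(c - 2)*(c^2 + 3*c + 2) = (c - 3)*(c - 2)*(c + 2)*(c + 1)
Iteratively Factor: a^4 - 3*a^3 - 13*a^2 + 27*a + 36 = (a - 4)*(a^3 + a^2 - 9*a - 9) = (a - 4)*(a - 3)*(a^2 + 4*a + 3) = (a - 4)*(a - 3)*(a + 3)*(a + 1)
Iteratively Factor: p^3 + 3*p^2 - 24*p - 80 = (p + 4)*(p^2 - p - 20) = (p + 4)^2*(p - 5)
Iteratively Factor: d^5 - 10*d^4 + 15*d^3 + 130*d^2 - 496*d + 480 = (d - 3)*(d^4 - 7*d^3 - 6*d^2 + 112*d - 160) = (d - 3)*(d - 2)*(d^3 - 5*d^2 - 16*d + 80) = (d - 4)*(d - 3)*(d - 2)*(d^2 - d - 20) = (d - 4)*(d - 3)*(d - 2)*(d + 4)*(d - 5)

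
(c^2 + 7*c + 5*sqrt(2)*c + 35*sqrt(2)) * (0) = 0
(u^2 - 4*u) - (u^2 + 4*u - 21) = 21 - 8*u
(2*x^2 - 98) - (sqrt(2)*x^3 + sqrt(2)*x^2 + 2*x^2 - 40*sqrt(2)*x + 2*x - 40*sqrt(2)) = -sqrt(2)*x^3 - sqrt(2)*x^2 - 2*x + 40*sqrt(2)*x - 98 + 40*sqrt(2)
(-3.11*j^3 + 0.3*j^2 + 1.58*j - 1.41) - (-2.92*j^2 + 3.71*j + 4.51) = -3.11*j^3 + 3.22*j^2 - 2.13*j - 5.92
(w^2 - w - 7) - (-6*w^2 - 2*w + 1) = 7*w^2 + w - 8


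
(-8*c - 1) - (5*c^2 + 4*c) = -5*c^2 - 12*c - 1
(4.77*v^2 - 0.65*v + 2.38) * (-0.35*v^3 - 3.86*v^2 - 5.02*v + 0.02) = -1.6695*v^5 - 18.1847*v^4 - 22.2694*v^3 - 5.8284*v^2 - 11.9606*v + 0.0476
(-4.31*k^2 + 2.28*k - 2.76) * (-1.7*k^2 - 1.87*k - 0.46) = 7.327*k^4 + 4.1837*k^3 + 2.411*k^2 + 4.1124*k + 1.2696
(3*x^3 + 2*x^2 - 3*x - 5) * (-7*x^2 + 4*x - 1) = -21*x^5 - 2*x^4 + 26*x^3 + 21*x^2 - 17*x + 5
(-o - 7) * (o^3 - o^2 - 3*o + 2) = -o^4 - 6*o^3 + 10*o^2 + 19*o - 14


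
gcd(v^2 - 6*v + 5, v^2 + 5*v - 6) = v - 1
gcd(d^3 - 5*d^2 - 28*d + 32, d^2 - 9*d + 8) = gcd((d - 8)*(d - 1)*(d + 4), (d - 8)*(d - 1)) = d^2 - 9*d + 8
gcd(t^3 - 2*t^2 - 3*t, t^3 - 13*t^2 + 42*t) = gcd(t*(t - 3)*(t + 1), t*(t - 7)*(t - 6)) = t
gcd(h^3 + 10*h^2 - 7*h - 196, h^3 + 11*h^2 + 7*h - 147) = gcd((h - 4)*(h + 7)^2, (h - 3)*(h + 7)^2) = h^2 + 14*h + 49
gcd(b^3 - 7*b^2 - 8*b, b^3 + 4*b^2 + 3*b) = b^2 + b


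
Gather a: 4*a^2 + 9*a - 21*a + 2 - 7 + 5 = 4*a^2 - 12*a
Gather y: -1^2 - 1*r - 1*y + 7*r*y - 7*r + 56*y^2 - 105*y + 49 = -8*r + 56*y^2 + y*(7*r - 106) + 48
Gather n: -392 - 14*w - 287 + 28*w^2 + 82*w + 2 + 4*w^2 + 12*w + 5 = 32*w^2 + 80*w - 672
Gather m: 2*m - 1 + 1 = 2*m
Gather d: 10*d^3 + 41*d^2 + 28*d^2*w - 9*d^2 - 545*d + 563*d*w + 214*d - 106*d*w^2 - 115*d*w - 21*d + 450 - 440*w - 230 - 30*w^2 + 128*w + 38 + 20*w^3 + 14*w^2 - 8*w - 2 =10*d^3 + d^2*(28*w + 32) + d*(-106*w^2 + 448*w - 352) + 20*w^3 - 16*w^2 - 320*w + 256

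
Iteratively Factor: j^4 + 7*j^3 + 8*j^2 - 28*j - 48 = (j + 2)*(j^3 + 5*j^2 - 2*j - 24) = (j + 2)*(j + 3)*(j^2 + 2*j - 8) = (j - 2)*(j + 2)*(j + 3)*(j + 4)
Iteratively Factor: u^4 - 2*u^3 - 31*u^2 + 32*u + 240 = (u - 4)*(u^3 + 2*u^2 - 23*u - 60) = (u - 4)*(u + 3)*(u^2 - u - 20) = (u - 5)*(u - 4)*(u + 3)*(u + 4)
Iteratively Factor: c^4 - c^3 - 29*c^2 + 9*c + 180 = (c + 3)*(c^3 - 4*c^2 - 17*c + 60) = (c + 3)*(c + 4)*(c^2 - 8*c + 15) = (c - 3)*(c + 3)*(c + 4)*(c - 5)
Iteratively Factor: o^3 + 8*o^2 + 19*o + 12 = (o + 1)*(o^2 + 7*o + 12) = (o + 1)*(o + 4)*(o + 3)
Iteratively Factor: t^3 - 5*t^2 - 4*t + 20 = (t - 5)*(t^2 - 4) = (t - 5)*(t - 2)*(t + 2)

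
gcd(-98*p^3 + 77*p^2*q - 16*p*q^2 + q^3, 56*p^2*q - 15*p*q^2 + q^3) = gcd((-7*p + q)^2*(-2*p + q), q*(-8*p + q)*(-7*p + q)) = 7*p - q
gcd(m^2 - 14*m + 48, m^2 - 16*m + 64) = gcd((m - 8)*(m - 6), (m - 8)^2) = m - 8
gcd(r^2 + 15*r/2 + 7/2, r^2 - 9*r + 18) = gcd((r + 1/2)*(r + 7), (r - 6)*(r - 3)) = 1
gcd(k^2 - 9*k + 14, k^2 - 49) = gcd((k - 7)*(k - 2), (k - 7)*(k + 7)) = k - 7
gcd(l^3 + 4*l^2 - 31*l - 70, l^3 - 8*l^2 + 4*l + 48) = l + 2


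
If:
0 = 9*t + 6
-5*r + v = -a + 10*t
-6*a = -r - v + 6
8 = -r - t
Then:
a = -170/21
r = -22/3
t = -2/3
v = -740/21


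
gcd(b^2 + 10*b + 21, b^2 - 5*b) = 1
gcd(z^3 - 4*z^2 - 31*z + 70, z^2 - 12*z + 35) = z - 7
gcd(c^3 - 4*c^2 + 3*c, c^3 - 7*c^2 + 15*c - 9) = c^2 - 4*c + 3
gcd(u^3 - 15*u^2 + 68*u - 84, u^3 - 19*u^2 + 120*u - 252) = u^2 - 13*u + 42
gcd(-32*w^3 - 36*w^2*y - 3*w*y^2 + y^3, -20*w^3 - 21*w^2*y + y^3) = 4*w^2 + 5*w*y + y^2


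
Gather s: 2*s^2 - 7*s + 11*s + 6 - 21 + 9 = 2*s^2 + 4*s - 6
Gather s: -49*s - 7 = -49*s - 7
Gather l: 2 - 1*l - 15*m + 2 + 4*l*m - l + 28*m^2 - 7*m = l*(4*m - 2) + 28*m^2 - 22*m + 4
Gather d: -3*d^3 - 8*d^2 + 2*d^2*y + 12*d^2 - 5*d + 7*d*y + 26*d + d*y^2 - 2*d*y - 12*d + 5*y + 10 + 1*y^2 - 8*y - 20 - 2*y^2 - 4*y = -3*d^3 + d^2*(2*y + 4) + d*(y^2 + 5*y + 9) - y^2 - 7*y - 10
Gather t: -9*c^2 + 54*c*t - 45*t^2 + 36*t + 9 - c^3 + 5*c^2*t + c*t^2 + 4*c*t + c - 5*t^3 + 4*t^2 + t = -c^3 - 9*c^2 + c - 5*t^3 + t^2*(c - 41) + t*(5*c^2 + 58*c + 37) + 9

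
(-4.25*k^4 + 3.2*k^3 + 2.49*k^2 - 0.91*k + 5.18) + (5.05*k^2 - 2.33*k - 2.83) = -4.25*k^4 + 3.2*k^3 + 7.54*k^2 - 3.24*k + 2.35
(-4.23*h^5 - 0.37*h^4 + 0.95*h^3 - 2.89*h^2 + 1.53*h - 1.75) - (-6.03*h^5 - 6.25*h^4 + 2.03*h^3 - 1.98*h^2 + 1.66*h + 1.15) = 1.8*h^5 + 5.88*h^4 - 1.08*h^3 - 0.91*h^2 - 0.13*h - 2.9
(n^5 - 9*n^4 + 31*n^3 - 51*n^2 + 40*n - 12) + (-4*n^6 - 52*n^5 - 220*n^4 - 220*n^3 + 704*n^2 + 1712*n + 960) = -4*n^6 - 51*n^5 - 229*n^4 - 189*n^3 + 653*n^2 + 1752*n + 948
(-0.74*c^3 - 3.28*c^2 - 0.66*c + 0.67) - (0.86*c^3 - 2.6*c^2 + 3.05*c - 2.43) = -1.6*c^3 - 0.68*c^2 - 3.71*c + 3.1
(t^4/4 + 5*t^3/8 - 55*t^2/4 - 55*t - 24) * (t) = t^5/4 + 5*t^4/8 - 55*t^3/4 - 55*t^2 - 24*t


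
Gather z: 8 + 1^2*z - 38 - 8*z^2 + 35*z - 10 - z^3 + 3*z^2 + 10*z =-z^3 - 5*z^2 + 46*z - 40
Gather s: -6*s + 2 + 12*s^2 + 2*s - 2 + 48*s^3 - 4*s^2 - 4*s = 48*s^3 + 8*s^2 - 8*s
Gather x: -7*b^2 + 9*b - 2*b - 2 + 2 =-7*b^2 + 7*b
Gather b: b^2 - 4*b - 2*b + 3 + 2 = b^2 - 6*b + 5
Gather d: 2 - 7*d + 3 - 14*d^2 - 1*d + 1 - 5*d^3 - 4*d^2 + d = -5*d^3 - 18*d^2 - 7*d + 6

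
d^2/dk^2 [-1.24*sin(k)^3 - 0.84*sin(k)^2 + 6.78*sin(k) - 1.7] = -5.85*sin(k) - 2.79*sin(3*k) - 1.68*cos(2*k)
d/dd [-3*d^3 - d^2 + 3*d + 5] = -9*d^2 - 2*d + 3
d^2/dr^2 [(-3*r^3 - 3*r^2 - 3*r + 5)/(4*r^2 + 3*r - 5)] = 2*(-99*r^3 + 195*r^2 - 225*r + 25)/(64*r^6 + 144*r^5 - 132*r^4 - 333*r^3 + 165*r^2 + 225*r - 125)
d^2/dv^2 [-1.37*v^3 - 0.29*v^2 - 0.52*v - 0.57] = -8.22*v - 0.58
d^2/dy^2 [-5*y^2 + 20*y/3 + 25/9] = -10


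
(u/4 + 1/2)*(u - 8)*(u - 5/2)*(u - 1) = u^4/4 - 19*u^3/8 + 15*u^2/8 + 41*u/4 - 10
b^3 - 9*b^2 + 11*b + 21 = (b - 7)*(b - 3)*(b + 1)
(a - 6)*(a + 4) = a^2 - 2*a - 24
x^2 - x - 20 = (x - 5)*(x + 4)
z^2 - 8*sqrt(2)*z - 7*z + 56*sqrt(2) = (z - 7)*(z - 8*sqrt(2))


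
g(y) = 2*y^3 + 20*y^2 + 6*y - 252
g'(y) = 6*y^2 + 40*y + 6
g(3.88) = 189.19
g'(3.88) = 251.53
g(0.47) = -244.55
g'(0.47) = 26.13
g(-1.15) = -235.49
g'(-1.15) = -32.06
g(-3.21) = -131.33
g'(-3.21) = -60.58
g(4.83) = 468.92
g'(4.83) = 339.17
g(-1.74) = -212.42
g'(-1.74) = -45.43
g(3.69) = 142.95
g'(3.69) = 235.30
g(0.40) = -246.27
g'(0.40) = 22.96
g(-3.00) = -144.00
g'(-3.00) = -60.00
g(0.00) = -252.00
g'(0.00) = 6.00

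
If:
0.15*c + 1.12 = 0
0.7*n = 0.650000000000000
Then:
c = -7.47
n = 0.93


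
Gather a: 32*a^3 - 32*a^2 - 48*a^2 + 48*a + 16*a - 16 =32*a^3 - 80*a^2 + 64*a - 16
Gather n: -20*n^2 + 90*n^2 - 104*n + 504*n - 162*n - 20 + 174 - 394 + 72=70*n^2 + 238*n - 168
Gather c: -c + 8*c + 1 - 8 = 7*c - 7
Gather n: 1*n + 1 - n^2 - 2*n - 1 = -n^2 - n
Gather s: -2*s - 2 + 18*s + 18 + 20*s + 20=36*s + 36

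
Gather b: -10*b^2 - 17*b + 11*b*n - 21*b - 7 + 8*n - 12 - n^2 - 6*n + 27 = -10*b^2 + b*(11*n - 38) - n^2 + 2*n + 8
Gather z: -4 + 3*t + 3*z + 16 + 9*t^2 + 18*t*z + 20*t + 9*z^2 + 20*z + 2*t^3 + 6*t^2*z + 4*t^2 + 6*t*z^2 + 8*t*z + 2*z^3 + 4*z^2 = 2*t^3 + 13*t^2 + 23*t + 2*z^3 + z^2*(6*t + 13) + z*(6*t^2 + 26*t + 23) + 12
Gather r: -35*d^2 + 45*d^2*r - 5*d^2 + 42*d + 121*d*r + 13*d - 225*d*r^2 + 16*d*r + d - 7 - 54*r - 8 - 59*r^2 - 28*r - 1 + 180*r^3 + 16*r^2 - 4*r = -40*d^2 + 56*d + 180*r^3 + r^2*(-225*d - 43) + r*(45*d^2 + 137*d - 86) - 16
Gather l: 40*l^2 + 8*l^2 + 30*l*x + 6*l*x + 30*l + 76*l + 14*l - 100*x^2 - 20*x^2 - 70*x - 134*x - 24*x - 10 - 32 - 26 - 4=48*l^2 + l*(36*x + 120) - 120*x^2 - 228*x - 72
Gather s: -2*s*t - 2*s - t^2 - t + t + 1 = s*(-2*t - 2) - t^2 + 1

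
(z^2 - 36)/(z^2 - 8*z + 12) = (z + 6)/(z - 2)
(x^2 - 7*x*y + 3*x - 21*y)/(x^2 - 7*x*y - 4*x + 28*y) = (x + 3)/(x - 4)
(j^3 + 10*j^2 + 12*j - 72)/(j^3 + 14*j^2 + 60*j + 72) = (j - 2)/(j + 2)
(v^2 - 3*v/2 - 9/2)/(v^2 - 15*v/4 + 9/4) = 2*(2*v + 3)/(4*v - 3)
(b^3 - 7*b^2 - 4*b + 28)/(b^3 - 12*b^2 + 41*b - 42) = (b + 2)/(b - 3)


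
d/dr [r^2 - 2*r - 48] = 2*r - 2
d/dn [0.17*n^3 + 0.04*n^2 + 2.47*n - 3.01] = 0.51*n^2 + 0.08*n + 2.47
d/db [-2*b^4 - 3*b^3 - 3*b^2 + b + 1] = -8*b^3 - 9*b^2 - 6*b + 1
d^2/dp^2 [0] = 0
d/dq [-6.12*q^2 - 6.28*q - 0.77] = -12.24*q - 6.28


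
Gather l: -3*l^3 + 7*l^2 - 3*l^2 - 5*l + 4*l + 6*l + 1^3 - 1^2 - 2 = -3*l^3 + 4*l^2 + 5*l - 2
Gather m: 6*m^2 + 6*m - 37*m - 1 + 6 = 6*m^2 - 31*m + 5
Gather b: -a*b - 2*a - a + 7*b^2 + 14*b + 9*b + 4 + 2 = -3*a + 7*b^2 + b*(23 - a) + 6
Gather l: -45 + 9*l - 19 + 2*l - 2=11*l - 66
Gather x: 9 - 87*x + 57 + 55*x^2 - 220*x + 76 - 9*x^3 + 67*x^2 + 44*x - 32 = -9*x^3 + 122*x^2 - 263*x + 110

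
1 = 1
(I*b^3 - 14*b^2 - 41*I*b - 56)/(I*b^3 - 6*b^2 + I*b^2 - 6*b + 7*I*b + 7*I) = (b + 8*I)/(b + 1)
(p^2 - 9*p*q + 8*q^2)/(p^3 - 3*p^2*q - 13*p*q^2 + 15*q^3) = (p - 8*q)/(p^2 - 2*p*q - 15*q^2)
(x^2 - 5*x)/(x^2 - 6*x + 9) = x*(x - 5)/(x^2 - 6*x + 9)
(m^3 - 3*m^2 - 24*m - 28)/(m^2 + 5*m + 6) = (m^2 - 5*m - 14)/(m + 3)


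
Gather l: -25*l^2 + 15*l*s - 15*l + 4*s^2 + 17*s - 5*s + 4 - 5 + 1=-25*l^2 + l*(15*s - 15) + 4*s^2 + 12*s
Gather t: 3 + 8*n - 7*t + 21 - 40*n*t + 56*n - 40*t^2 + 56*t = 64*n - 40*t^2 + t*(49 - 40*n) + 24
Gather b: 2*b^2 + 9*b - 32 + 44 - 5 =2*b^2 + 9*b + 7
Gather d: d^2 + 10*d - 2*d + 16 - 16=d^2 + 8*d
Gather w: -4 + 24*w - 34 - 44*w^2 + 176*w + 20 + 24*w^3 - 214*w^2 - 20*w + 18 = 24*w^3 - 258*w^2 + 180*w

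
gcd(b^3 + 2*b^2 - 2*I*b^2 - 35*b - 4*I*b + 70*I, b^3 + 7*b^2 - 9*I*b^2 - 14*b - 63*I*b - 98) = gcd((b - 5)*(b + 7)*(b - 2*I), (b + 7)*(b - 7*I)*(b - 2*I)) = b^2 + b*(7 - 2*I) - 14*I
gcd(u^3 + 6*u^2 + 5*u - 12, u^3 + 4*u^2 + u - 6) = u^2 + 2*u - 3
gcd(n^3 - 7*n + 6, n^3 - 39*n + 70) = n - 2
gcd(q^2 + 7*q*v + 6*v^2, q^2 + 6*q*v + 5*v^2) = q + v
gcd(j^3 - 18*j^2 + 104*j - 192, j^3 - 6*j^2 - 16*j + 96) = j^2 - 10*j + 24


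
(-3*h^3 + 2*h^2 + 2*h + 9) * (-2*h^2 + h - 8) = 6*h^5 - 7*h^4 + 22*h^3 - 32*h^2 - 7*h - 72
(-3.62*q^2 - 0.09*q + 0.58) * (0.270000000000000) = -0.9774*q^2 - 0.0243*q + 0.1566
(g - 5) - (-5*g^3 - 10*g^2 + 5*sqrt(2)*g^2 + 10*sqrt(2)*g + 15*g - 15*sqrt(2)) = 5*g^3 - 5*sqrt(2)*g^2 + 10*g^2 - 10*sqrt(2)*g - 14*g - 5 + 15*sqrt(2)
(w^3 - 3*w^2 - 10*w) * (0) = 0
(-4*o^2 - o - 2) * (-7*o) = 28*o^3 + 7*o^2 + 14*o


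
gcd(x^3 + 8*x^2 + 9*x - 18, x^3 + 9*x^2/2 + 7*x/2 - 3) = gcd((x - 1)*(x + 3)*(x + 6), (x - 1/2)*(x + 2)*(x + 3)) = x + 3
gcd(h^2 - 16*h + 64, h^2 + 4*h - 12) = 1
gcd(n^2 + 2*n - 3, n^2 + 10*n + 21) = n + 3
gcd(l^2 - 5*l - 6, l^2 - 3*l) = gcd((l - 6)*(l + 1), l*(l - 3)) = 1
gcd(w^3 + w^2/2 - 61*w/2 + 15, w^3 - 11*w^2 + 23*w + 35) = w - 5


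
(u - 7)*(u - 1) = u^2 - 8*u + 7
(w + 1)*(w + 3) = w^2 + 4*w + 3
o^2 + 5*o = o*(o + 5)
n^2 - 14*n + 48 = (n - 8)*(n - 6)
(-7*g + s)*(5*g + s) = -35*g^2 - 2*g*s + s^2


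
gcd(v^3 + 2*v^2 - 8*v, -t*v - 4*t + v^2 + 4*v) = v + 4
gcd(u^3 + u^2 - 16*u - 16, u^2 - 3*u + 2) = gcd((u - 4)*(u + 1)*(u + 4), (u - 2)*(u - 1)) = 1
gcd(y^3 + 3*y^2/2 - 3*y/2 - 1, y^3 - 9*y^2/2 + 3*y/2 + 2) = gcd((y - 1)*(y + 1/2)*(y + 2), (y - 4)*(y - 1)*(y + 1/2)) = y^2 - y/2 - 1/2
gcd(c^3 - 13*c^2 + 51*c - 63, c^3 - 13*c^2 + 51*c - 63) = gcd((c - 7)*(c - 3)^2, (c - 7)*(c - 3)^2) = c^3 - 13*c^2 + 51*c - 63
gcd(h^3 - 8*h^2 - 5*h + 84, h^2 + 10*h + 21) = h + 3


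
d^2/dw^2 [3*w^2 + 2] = 6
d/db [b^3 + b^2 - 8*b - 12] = 3*b^2 + 2*b - 8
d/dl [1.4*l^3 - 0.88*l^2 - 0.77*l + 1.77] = 4.2*l^2 - 1.76*l - 0.77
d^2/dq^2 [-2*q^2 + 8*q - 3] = -4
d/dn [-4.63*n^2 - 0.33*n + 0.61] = -9.26*n - 0.33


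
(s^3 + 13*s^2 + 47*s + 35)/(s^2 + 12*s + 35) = s + 1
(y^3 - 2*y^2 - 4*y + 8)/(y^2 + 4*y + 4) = (y^2 - 4*y + 4)/(y + 2)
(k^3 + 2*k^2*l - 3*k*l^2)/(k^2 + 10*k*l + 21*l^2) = k*(k - l)/(k + 7*l)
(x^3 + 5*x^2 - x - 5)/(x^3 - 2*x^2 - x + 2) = (x + 5)/(x - 2)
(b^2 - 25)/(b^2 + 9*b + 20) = (b - 5)/(b + 4)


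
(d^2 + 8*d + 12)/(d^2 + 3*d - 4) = (d^2 + 8*d + 12)/(d^2 + 3*d - 4)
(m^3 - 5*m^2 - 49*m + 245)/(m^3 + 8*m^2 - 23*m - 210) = (m - 7)/(m + 6)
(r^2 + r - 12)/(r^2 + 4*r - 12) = (r^2 + r - 12)/(r^2 + 4*r - 12)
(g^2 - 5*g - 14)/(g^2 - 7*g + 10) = (g^2 - 5*g - 14)/(g^2 - 7*g + 10)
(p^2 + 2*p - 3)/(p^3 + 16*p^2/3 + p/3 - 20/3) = 3*(p + 3)/(3*p^2 + 19*p + 20)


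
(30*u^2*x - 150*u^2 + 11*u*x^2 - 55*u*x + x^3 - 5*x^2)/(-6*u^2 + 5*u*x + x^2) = (5*u*x - 25*u + x^2 - 5*x)/(-u + x)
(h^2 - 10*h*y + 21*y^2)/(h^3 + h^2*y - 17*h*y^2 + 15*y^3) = (-h + 7*y)/(-h^2 - 4*h*y + 5*y^2)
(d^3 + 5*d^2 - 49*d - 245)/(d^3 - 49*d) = (d + 5)/d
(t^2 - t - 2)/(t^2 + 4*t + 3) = (t - 2)/(t + 3)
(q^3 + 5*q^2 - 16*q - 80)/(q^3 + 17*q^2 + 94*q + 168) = (q^2 + q - 20)/(q^2 + 13*q + 42)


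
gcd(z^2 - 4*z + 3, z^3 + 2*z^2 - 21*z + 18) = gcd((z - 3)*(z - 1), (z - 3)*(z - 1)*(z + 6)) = z^2 - 4*z + 3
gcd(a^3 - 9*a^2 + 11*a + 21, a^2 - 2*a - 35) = a - 7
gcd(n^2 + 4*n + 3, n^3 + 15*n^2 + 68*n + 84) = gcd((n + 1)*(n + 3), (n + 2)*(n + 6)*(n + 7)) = 1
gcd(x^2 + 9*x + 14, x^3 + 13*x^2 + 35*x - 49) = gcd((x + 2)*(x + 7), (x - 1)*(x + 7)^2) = x + 7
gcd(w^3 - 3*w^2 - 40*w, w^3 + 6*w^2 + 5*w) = w^2 + 5*w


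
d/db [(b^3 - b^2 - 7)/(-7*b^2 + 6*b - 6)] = (-7*b^4 + 12*b^3 - 24*b^2 - 86*b + 42)/(49*b^4 - 84*b^3 + 120*b^2 - 72*b + 36)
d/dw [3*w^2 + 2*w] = 6*w + 2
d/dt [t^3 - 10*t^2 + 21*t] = 3*t^2 - 20*t + 21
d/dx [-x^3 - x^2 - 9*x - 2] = -3*x^2 - 2*x - 9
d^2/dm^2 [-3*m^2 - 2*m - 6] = -6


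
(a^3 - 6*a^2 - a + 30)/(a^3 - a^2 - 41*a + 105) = (a + 2)/(a + 7)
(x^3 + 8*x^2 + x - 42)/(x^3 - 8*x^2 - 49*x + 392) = (x^2 + x - 6)/(x^2 - 15*x + 56)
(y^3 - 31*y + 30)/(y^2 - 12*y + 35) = (y^2 + 5*y - 6)/(y - 7)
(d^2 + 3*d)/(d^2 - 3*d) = (d + 3)/(d - 3)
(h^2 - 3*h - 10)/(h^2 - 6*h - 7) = (-h^2 + 3*h + 10)/(-h^2 + 6*h + 7)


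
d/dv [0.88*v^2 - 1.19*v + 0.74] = 1.76*v - 1.19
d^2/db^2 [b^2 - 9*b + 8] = 2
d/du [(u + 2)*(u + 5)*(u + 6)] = 3*u^2 + 26*u + 52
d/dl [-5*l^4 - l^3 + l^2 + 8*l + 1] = -20*l^3 - 3*l^2 + 2*l + 8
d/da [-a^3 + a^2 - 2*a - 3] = -3*a^2 + 2*a - 2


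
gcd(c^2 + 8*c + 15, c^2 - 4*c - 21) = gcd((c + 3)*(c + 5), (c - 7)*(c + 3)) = c + 3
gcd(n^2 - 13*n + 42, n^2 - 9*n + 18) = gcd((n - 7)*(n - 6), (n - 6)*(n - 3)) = n - 6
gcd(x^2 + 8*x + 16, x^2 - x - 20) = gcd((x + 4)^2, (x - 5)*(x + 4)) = x + 4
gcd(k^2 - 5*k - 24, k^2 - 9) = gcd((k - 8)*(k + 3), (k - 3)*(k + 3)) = k + 3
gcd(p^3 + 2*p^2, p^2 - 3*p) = p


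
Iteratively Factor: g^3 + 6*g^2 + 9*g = (g + 3)*(g^2 + 3*g) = g*(g + 3)*(g + 3)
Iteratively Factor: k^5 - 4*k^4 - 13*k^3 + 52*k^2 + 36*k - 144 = (k - 3)*(k^4 - k^3 - 16*k^2 + 4*k + 48) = (k - 3)*(k + 2)*(k^3 - 3*k^2 - 10*k + 24) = (k - 3)*(k + 2)*(k + 3)*(k^2 - 6*k + 8) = (k - 3)*(k - 2)*(k + 2)*(k + 3)*(k - 4)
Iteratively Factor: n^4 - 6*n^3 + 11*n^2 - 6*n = (n - 2)*(n^3 - 4*n^2 + 3*n) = (n - 2)*(n - 1)*(n^2 - 3*n) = n*(n - 2)*(n - 1)*(n - 3)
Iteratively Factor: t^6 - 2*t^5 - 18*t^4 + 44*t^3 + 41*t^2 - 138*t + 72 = (t + 4)*(t^5 - 6*t^4 + 6*t^3 + 20*t^2 - 39*t + 18) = (t - 1)*(t + 4)*(t^4 - 5*t^3 + t^2 + 21*t - 18) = (t - 1)^2*(t + 4)*(t^3 - 4*t^2 - 3*t + 18) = (t - 3)*(t - 1)^2*(t + 4)*(t^2 - t - 6) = (t - 3)*(t - 1)^2*(t + 2)*(t + 4)*(t - 3)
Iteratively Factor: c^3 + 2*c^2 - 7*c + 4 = (c - 1)*(c^2 + 3*c - 4) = (c - 1)*(c + 4)*(c - 1)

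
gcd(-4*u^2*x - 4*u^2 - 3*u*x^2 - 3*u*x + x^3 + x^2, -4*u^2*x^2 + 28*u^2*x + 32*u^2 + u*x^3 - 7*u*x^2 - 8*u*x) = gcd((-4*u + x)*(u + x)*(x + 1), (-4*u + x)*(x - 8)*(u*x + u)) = -4*u*x - 4*u + x^2 + x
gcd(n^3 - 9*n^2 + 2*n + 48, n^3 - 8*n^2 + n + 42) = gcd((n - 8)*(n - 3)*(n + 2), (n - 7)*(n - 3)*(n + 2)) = n^2 - n - 6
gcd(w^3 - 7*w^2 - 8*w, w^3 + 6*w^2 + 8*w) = w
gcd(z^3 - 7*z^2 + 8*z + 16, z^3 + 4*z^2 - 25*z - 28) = z^2 - 3*z - 4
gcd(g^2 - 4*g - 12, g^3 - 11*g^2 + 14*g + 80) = g + 2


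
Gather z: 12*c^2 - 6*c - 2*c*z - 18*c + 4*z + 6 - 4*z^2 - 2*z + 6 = 12*c^2 - 24*c - 4*z^2 + z*(2 - 2*c) + 12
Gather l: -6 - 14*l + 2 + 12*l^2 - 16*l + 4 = 12*l^2 - 30*l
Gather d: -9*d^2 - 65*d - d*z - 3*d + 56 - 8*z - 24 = -9*d^2 + d*(-z - 68) - 8*z + 32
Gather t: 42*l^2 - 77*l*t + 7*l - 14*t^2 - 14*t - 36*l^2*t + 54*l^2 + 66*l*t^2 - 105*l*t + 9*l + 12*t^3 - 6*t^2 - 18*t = 96*l^2 + 16*l + 12*t^3 + t^2*(66*l - 20) + t*(-36*l^2 - 182*l - 32)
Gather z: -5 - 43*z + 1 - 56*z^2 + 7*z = -56*z^2 - 36*z - 4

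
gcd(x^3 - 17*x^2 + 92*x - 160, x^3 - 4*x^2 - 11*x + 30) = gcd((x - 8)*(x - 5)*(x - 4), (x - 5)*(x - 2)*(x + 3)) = x - 5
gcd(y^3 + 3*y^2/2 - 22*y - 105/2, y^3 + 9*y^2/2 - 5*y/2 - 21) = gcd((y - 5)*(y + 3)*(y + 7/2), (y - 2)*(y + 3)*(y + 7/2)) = y^2 + 13*y/2 + 21/2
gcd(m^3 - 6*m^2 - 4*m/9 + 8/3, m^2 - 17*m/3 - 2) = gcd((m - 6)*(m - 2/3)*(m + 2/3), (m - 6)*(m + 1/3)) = m - 6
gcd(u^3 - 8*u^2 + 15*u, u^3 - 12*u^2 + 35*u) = u^2 - 5*u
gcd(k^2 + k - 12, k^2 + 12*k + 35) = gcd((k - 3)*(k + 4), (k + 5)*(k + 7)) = 1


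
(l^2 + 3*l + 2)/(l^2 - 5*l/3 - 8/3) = 3*(l + 2)/(3*l - 8)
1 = 1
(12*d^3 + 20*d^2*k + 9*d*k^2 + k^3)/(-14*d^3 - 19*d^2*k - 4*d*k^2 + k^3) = (-6*d - k)/(7*d - k)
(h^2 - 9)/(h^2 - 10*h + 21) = (h + 3)/(h - 7)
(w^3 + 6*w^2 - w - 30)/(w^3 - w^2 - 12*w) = (w^2 + 3*w - 10)/(w*(w - 4))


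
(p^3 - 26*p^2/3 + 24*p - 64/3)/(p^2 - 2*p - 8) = (3*p^2 - 14*p + 16)/(3*(p + 2))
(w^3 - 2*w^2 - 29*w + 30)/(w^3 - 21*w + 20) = (w - 6)/(w - 4)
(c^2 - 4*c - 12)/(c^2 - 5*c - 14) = (c - 6)/(c - 7)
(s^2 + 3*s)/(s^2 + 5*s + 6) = s/(s + 2)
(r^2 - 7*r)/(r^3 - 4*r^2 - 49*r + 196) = r/(r^2 + 3*r - 28)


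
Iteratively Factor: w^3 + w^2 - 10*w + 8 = (w + 4)*(w^2 - 3*w + 2) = (w - 2)*(w + 4)*(w - 1)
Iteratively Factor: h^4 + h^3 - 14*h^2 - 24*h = (h + 3)*(h^3 - 2*h^2 - 8*h) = (h - 4)*(h + 3)*(h^2 + 2*h) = (h - 4)*(h + 2)*(h + 3)*(h)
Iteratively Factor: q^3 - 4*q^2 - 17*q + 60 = (q + 4)*(q^2 - 8*q + 15) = (q - 3)*(q + 4)*(q - 5)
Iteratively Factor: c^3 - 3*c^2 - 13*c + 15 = (c + 3)*(c^2 - 6*c + 5) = (c - 1)*(c + 3)*(c - 5)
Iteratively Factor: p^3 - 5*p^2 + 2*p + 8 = (p + 1)*(p^2 - 6*p + 8) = (p - 2)*(p + 1)*(p - 4)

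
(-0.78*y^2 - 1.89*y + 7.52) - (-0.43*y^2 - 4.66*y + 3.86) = -0.35*y^2 + 2.77*y + 3.66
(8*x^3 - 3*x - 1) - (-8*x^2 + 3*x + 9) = 8*x^3 + 8*x^2 - 6*x - 10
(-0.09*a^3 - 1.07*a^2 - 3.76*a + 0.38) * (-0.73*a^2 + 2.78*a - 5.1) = 0.0657*a^5 + 0.5309*a^4 + 0.2292*a^3 - 5.2732*a^2 + 20.2324*a - 1.938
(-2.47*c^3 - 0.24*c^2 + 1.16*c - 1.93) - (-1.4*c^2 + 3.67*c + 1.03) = -2.47*c^3 + 1.16*c^2 - 2.51*c - 2.96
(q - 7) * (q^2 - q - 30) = q^3 - 8*q^2 - 23*q + 210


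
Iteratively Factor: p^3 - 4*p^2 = (p - 4)*(p^2) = p*(p - 4)*(p)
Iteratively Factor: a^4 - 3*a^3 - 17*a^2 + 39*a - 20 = (a - 1)*(a^3 - 2*a^2 - 19*a + 20) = (a - 5)*(a - 1)*(a^2 + 3*a - 4) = (a - 5)*(a - 1)*(a + 4)*(a - 1)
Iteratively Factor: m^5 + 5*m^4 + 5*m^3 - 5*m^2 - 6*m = (m - 1)*(m^4 + 6*m^3 + 11*m^2 + 6*m) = (m - 1)*(m + 3)*(m^3 + 3*m^2 + 2*m) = m*(m - 1)*(m + 3)*(m^2 + 3*m + 2) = m*(m - 1)*(m + 2)*(m + 3)*(m + 1)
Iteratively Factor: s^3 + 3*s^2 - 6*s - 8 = (s + 1)*(s^2 + 2*s - 8) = (s - 2)*(s + 1)*(s + 4)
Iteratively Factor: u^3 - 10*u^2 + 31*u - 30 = (u - 5)*(u^2 - 5*u + 6) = (u - 5)*(u - 2)*(u - 3)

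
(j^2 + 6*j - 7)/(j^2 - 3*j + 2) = (j + 7)/(j - 2)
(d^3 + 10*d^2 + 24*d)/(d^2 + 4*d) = d + 6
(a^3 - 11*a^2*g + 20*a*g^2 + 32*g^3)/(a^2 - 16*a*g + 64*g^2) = (a^2 - 3*a*g - 4*g^2)/(a - 8*g)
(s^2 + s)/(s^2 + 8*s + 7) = s/(s + 7)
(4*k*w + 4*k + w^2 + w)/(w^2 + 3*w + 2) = (4*k + w)/(w + 2)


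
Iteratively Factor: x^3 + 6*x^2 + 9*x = (x)*(x^2 + 6*x + 9) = x*(x + 3)*(x + 3)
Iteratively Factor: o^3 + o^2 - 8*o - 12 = (o + 2)*(o^2 - o - 6) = (o + 2)^2*(o - 3)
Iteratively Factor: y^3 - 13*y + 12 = (y + 4)*(y^2 - 4*y + 3) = (y - 1)*(y + 4)*(y - 3)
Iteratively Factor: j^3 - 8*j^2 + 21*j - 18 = (j - 3)*(j^2 - 5*j + 6) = (j - 3)*(j - 2)*(j - 3)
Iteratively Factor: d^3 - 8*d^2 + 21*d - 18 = (d - 3)*(d^2 - 5*d + 6) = (d - 3)*(d - 2)*(d - 3)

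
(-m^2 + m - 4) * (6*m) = -6*m^3 + 6*m^2 - 24*m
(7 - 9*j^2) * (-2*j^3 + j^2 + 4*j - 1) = 18*j^5 - 9*j^4 - 50*j^3 + 16*j^2 + 28*j - 7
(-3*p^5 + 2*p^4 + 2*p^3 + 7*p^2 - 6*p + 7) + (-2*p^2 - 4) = -3*p^5 + 2*p^4 + 2*p^3 + 5*p^2 - 6*p + 3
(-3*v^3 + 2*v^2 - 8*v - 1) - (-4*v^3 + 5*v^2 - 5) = v^3 - 3*v^2 - 8*v + 4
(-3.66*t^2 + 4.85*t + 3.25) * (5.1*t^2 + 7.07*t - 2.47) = -18.666*t^4 - 1.1412*t^3 + 59.9047*t^2 + 10.998*t - 8.0275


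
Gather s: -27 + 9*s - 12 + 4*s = 13*s - 39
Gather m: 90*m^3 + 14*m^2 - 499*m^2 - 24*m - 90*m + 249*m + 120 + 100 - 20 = 90*m^3 - 485*m^2 + 135*m + 200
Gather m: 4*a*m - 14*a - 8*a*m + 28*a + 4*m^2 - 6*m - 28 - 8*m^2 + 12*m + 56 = 14*a - 4*m^2 + m*(6 - 4*a) + 28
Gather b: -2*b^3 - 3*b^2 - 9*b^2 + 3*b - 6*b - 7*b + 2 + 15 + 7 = -2*b^3 - 12*b^2 - 10*b + 24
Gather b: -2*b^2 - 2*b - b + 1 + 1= -2*b^2 - 3*b + 2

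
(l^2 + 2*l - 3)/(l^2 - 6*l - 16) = (-l^2 - 2*l + 3)/(-l^2 + 6*l + 16)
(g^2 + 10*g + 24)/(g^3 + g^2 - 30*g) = (g + 4)/(g*(g - 5))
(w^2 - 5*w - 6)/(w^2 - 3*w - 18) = (w + 1)/(w + 3)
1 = 1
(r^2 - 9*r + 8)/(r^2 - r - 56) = (r - 1)/(r + 7)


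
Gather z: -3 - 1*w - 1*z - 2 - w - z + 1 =-2*w - 2*z - 4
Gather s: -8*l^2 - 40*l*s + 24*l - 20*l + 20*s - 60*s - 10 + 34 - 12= -8*l^2 + 4*l + s*(-40*l - 40) + 12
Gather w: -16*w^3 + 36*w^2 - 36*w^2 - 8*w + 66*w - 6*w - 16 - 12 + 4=-16*w^3 + 52*w - 24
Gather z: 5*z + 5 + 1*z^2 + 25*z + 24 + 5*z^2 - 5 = 6*z^2 + 30*z + 24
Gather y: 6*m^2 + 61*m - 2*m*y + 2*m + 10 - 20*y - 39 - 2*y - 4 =6*m^2 + 63*m + y*(-2*m - 22) - 33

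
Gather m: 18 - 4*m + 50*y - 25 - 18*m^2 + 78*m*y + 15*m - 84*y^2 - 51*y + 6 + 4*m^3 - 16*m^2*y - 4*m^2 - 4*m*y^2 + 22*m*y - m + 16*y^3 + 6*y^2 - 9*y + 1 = 4*m^3 + m^2*(-16*y - 22) + m*(-4*y^2 + 100*y + 10) + 16*y^3 - 78*y^2 - 10*y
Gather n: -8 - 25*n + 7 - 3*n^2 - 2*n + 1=-3*n^2 - 27*n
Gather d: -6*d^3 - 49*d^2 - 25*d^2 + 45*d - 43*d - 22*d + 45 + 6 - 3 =-6*d^3 - 74*d^2 - 20*d + 48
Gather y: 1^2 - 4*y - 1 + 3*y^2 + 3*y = 3*y^2 - y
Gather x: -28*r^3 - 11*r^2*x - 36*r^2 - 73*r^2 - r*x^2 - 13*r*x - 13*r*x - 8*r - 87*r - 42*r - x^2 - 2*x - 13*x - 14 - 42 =-28*r^3 - 109*r^2 - 137*r + x^2*(-r - 1) + x*(-11*r^2 - 26*r - 15) - 56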